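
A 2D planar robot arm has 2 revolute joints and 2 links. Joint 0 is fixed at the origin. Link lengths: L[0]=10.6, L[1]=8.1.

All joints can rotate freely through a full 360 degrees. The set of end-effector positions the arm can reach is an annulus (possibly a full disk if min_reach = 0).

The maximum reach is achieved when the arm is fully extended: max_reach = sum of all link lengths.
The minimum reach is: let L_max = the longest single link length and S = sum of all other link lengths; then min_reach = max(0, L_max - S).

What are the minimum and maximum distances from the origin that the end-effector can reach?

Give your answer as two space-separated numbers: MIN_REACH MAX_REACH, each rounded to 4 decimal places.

Answer: 2.5000 18.7000

Derivation:
Link lengths: [10.6, 8.1]
max_reach = 10.6 + 8.1 = 18.7
L_max = max([10.6, 8.1]) = 10.6
S (sum of others) = 18.7 - 10.6 = 8.1
min_reach = max(0, 10.6 - 8.1) = max(0, 2.5) = 2.5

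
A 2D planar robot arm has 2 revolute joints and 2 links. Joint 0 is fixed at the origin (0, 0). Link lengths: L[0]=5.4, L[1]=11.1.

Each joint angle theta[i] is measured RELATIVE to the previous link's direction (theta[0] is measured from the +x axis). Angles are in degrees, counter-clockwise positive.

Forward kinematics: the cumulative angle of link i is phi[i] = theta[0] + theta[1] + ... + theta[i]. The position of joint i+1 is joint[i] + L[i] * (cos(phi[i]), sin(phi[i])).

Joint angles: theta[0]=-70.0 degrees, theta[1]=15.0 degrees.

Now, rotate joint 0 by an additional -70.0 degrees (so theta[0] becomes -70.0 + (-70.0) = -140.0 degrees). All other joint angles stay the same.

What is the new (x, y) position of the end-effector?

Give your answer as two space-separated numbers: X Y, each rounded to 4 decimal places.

joint[0] = (0.0000, 0.0000)  (base)
link 0: phi[0] = -140 = -140 deg
  cos(-140 deg) = -0.7660, sin(-140 deg) = -0.6428
  joint[1] = (0.0000, 0.0000) + 5.4 * (-0.7660, -0.6428) = (0.0000 + -4.1366, 0.0000 + -3.4711) = (-4.1366, -3.4711)
link 1: phi[1] = -140 + 15 = -125 deg
  cos(-125 deg) = -0.5736, sin(-125 deg) = -0.8192
  joint[2] = (-4.1366, -3.4711) + 11.1 * (-0.5736, -0.8192) = (-4.1366 + -6.3667, -3.4711 + -9.0926) = (-10.5033, -12.5636)
End effector: (-10.5033, -12.5636)

Answer: -10.5033 -12.5636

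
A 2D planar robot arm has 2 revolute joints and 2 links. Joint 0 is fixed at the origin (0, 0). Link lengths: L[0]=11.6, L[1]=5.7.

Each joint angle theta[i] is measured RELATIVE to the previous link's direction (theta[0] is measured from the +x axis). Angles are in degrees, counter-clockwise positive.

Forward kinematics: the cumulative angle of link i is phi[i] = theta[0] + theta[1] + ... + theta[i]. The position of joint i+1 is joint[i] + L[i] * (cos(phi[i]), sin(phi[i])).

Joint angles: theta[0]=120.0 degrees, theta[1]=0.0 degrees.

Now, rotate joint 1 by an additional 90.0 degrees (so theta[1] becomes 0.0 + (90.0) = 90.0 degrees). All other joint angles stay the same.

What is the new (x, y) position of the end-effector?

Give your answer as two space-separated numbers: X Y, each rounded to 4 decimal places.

Answer: -10.7363 7.1959

Derivation:
joint[0] = (0.0000, 0.0000)  (base)
link 0: phi[0] = 120 = 120 deg
  cos(120 deg) = -0.5000, sin(120 deg) = 0.8660
  joint[1] = (0.0000, 0.0000) + 11.6 * (-0.5000, 0.8660) = (0.0000 + -5.8000, 0.0000 + 10.0459) = (-5.8000, 10.0459)
link 1: phi[1] = 120 + 90 = 210 deg
  cos(210 deg) = -0.8660, sin(210 deg) = -0.5000
  joint[2] = (-5.8000, 10.0459) + 5.7 * (-0.8660, -0.5000) = (-5.8000 + -4.9363, 10.0459 + -2.8500) = (-10.7363, 7.1959)
End effector: (-10.7363, 7.1959)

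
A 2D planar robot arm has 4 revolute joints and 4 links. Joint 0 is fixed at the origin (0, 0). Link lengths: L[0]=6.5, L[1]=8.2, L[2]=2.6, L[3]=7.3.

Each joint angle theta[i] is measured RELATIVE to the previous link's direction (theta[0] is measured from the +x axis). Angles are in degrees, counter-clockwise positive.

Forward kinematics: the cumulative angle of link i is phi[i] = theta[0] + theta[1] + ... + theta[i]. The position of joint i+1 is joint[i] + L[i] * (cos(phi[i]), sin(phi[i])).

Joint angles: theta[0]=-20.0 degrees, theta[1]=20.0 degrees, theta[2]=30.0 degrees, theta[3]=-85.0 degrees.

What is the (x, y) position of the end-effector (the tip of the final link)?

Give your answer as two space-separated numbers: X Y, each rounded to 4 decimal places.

joint[0] = (0.0000, 0.0000)  (base)
link 0: phi[0] = -20 = -20 deg
  cos(-20 deg) = 0.9397, sin(-20 deg) = -0.3420
  joint[1] = (0.0000, 0.0000) + 6.5 * (0.9397, -0.3420) = (0.0000 + 6.1080, 0.0000 + -2.2231) = (6.1080, -2.2231)
link 1: phi[1] = -20 + 20 = 0 deg
  cos(0 deg) = 1.0000, sin(0 deg) = 0.0000
  joint[2] = (6.1080, -2.2231) + 8.2 * (1.0000, 0.0000) = (6.1080 + 8.2000, -2.2231 + 0.0000) = (14.3080, -2.2231)
link 2: phi[2] = -20 + 20 + 30 = 30 deg
  cos(30 deg) = 0.8660, sin(30 deg) = 0.5000
  joint[3] = (14.3080, -2.2231) + 2.6 * (0.8660, 0.5000) = (14.3080 + 2.2517, -2.2231 + 1.3000) = (16.5597, -0.9231)
link 3: phi[3] = -20 + 20 + 30 + -85 = -55 deg
  cos(-55 deg) = 0.5736, sin(-55 deg) = -0.8192
  joint[4] = (16.5597, -0.9231) + 7.3 * (0.5736, -0.8192) = (16.5597 + 4.1871, -0.9231 + -5.9798) = (20.7468, -6.9029)
End effector: (20.7468, -6.9029)

Answer: 20.7468 -6.9029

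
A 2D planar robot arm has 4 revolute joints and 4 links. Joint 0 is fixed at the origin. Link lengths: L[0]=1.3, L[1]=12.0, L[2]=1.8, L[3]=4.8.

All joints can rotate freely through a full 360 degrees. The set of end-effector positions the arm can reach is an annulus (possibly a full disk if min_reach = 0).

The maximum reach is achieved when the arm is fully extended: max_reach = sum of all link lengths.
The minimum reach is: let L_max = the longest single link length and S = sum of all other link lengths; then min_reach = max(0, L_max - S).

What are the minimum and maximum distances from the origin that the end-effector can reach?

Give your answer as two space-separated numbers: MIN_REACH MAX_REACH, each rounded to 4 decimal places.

Link lengths: [1.3, 12.0, 1.8, 4.8]
max_reach = 1.3 + 12 + 1.8 + 4.8 = 19.9
L_max = max([1.3, 12.0, 1.8, 4.8]) = 12
S (sum of others) = 19.9 - 12 = 7.9
min_reach = max(0, 12 - 7.9) = max(0, 4.1) = 4.1

Answer: 4.1000 19.9000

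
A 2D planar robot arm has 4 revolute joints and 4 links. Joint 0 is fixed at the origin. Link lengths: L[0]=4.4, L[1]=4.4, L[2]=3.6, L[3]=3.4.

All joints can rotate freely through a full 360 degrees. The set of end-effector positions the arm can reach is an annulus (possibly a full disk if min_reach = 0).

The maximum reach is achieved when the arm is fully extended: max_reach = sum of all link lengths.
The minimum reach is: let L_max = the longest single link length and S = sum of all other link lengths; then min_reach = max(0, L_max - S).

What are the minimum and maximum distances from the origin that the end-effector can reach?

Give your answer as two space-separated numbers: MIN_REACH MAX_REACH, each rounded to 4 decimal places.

Link lengths: [4.4, 4.4, 3.6, 3.4]
max_reach = 4.4 + 4.4 + 3.6 + 3.4 = 15.8
L_max = max([4.4, 4.4, 3.6, 3.4]) = 4.4
S (sum of others) = 15.8 - 4.4 = 11.4
min_reach = max(0, 4.4 - 11.4) = max(0, -7) = 0

Answer: 0.0000 15.8000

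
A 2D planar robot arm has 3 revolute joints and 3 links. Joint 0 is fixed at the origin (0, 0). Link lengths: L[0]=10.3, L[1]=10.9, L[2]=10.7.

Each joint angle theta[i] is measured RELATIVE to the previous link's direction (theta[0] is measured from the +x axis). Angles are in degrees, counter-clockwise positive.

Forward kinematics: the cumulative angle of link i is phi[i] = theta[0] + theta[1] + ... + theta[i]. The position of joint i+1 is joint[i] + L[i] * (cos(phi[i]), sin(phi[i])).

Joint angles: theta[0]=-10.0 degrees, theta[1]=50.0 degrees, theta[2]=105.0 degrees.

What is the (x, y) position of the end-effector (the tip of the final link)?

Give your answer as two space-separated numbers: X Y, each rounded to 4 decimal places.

joint[0] = (0.0000, 0.0000)  (base)
link 0: phi[0] = -10 = -10 deg
  cos(-10 deg) = 0.9848, sin(-10 deg) = -0.1736
  joint[1] = (0.0000, 0.0000) + 10.3 * (0.9848, -0.1736) = (0.0000 + 10.1435, 0.0000 + -1.7886) = (10.1435, -1.7886)
link 1: phi[1] = -10 + 50 = 40 deg
  cos(40 deg) = 0.7660, sin(40 deg) = 0.6428
  joint[2] = (10.1435, -1.7886) + 10.9 * (0.7660, 0.6428) = (10.1435 + 8.3499, -1.7886 + 7.0064) = (18.4934, 5.2178)
link 2: phi[2] = -10 + 50 + 105 = 145 deg
  cos(145 deg) = -0.8192, sin(145 deg) = 0.5736
  joint[3] = (18.4934, 5.2178) + 10.7 * (-0.8192, 0.5736) = (18.4934 + -8.7649, 5.2178 + 6.1373) = (9.7285, 11.3551)
End effector: (9.7285, 11.3551)

Answer: 9.7285 11.3551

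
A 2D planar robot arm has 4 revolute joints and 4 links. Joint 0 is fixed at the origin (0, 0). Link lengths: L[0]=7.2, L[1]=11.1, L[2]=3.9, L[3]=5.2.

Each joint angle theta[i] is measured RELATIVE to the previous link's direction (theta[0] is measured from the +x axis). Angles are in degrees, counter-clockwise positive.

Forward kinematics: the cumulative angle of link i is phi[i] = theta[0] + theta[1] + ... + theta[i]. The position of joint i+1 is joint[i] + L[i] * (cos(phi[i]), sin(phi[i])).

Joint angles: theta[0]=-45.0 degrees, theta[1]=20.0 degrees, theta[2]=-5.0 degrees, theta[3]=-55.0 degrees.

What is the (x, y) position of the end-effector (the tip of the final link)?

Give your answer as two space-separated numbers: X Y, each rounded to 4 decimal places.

Answer: 18.9819 -16.9124

Derivation:
joint[0] = (0.0000, 0.0000)  (base)
link 0: phi[0] = -45 = -45 deg
  cos(-45 deg) = 0.7071, sin(-45 deg) = -0.7071
  joint[1] = (0.0000, 0.0000) + 7.2 * (0.7071, -0.7071) = (0.0000 + 5.0912, 0.0000 + -5.0912) = (5.0912, -5.0912)
link 1: phi[1] = -45 + 20 = -25 deg
  cos(-25 deg) = 0.9063, sin(-25 deg) = -0.4226
  joint[2] = (5.0912, -5.0912) + 11.1 * (0.9063, -0.4226) = (5.0912 + 10.0600, -5.0912 + -4.6911) = (15.1512, -9.7822)
link 2: phi[2] = -45 + 20 + -5 = -30 deg
  cos(-30 deg) = 0.8660, sin(-30 deg) = -0.5000
  joint[3] = (15.1512, -9.7822) + 3.9 * (0.8660, -0.5000) = (15.1512 + 3.3775, -9.7822 + -1.9500) = (18.5287, -11.7322)
link 3: phi[3] = -45 + 20 + -5 + -55 = -85 deg
  cos(-85 deg) = 0.0872, sin(-85 deg) = -0.9962
  joint[4] = (18.5287, -11.7322) + 5.2 * (0.0872, -0.9962) = (18.5287 + 0.4532, -11.7322 + -5.1802) = (18.9819, -16.9124)
End effector: (18.9819, -16.9124)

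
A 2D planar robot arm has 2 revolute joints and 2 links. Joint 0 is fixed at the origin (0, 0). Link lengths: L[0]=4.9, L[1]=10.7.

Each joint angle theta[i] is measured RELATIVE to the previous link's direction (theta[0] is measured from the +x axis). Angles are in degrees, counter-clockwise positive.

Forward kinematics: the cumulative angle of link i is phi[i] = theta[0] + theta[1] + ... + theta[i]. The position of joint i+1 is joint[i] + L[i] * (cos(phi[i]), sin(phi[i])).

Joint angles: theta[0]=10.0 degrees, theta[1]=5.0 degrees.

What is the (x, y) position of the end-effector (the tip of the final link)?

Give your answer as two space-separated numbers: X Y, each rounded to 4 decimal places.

joint[0] = (0.0000, 0.0000)  (base)
link 0: phi[0] = 10 = 10 deg
  cos(10 deg) = 0.9848, sin(10 deg) = 0.1736
  joint[1] = (0.0000, 0.0000) + 4.9 * (0.9848, 0.1736) = (0.0000 + 4.8256, 0.0000 + 0.8509) = (4.8256, 0.8509)
link 1: phi[1] = 10 + 5 = 15 deg
  cos(15 deg) = 0.9659, sin(15 deg) = 0.2588
  joint[2] = (4.8256, 0.8509) + 10.7 * (0.9659, 0.2588) = (4.8256 + 10.3354, 0.8509 + 2.7694) = (15.1610, 3.6202)
End effector: (15.1610, 3.6202)

Answer: 15.1610 3.6202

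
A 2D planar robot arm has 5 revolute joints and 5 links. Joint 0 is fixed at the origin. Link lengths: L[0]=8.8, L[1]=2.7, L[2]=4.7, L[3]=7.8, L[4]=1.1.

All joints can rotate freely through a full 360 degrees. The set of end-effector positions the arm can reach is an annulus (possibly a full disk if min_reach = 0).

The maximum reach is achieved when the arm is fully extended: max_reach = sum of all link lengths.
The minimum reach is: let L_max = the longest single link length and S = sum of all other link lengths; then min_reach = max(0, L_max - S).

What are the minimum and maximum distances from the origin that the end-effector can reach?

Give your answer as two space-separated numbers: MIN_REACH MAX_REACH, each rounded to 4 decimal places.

Link lengths: [8.8, 2.7, 4.7, 7.8, 1.1]
max_reach = 8.8 + 2.7 + 4.7 + 7.8 + 1.1 = 25.1
L_max = max([8.8, 2.7, 4.7, 7.8, 1.1]) = 8.8
S (sum of others) = 25.1 - 8.8 = 16.3
min_reach = max(0, 8.8 - 16.3) = max(0, -7.5) = 0

Answer: 0.0000 25.1000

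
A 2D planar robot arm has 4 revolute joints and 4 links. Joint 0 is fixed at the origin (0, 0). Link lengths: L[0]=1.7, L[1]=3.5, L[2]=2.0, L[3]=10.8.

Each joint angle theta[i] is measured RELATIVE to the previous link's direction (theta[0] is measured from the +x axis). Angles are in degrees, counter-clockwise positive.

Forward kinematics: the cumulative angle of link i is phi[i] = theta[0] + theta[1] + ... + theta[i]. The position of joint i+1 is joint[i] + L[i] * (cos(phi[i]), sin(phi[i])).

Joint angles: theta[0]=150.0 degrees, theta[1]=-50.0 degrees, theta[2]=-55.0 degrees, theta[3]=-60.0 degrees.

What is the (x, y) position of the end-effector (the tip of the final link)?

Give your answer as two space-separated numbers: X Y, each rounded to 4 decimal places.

joint[0] = (0.0000, 0.0000)  (base)
link 0: phi[0] = 150 = 150 deg
  cos(150 deg) = -0.8660, sin(150 deg) = 0.5000
  joint[1] = (0.0000, 0.0000) + 1.7 * (-0.8660, 0.5000) = (0.0000 + -1.4722, 0.0000 + 0.8500) = (-1.4722, 0.8500)
link 1: phi[1] = 150 + -50 = 100 deg
  cos(100 deg) = -0.1736, sin(100 deg) = 0.9848
  joint[2] = (-1.4722, 0.8500) + 3.5 * (-0.1736, 0.9848) = (-1.4722 + -0.6078, 0.8500 + 3.4468) = (-2.0800, 4.2968)
link 2: phi[2] = 150 + -50 + -55 = 45 deg
  cos(45 deg) = 0.7071, sin(45 deg) = 0.7071
  joint[3] = (-2.0800, 4.2968) + 2 * (0.7071, 0.7071) = (-2.0800 + 1.4142, 4.2968 + 1.4142) = (-0.6658, 5.7110)
link 3: phi[3] = 150 + -50 + -55 + -60 = -15 deg
  cos(-15 deg) = 0.9659, sin(-15 deg) = -0.2588
  joint[4] = (-0.6658, 5.7110) + 10.8 * (0.9659, -0.2588) = (-0.6658 + 10.4320, 5.7110 + -2.7952) = (9.7662, 2.9158)
End effector: (9.7662, 2.9158)

Answer: 9.7662 2.9158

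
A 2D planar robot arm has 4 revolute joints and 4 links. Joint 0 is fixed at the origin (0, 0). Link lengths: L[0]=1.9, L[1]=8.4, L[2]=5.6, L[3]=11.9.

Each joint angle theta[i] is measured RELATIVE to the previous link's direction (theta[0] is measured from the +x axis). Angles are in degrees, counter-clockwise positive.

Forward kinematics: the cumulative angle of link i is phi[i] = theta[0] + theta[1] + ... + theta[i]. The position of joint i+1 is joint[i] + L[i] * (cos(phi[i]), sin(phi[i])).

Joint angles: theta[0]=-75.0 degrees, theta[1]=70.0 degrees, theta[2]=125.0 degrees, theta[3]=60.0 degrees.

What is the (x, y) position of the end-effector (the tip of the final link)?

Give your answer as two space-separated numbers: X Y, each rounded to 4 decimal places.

Answer: -5.8402 2.2824

Derivation:
joint[0] = (0.0000, 0.0000)  (base)
link 0: phi[0] = -75 = -75 deg
  cos(-75 deg) = 0.2588, sin(-75 deg) = -0.9659
  joint[1] = (0.0000, 0.0000) + 1.9 * (0.2588, -0.9659) = (0.0000 + 0.4918, 0.0000 + -1.8353) = (0.4918, -1.8353)
link 1: phi[1] = -75 + 70 = -5 deg
  cos(-5 deg) = 0.9962, sin(-5 deg) = -0.0872
  joint[2] = (0.4918, -1.8353) + 8.4 * (0.9962, -0.0872) = (0.4918 + 8.3680, -1.8353 + -0.7321) = (8.8598, -2.5674)
link 2: phi[2] = -75 + 70 + 125 = 120 deg
  cos(120 deg) = -0.5000, sin(120 deg) = 0.8660
  joint[3] = (8.8598, -2.5674) + 5.6 * (-0.5000, 0.8660) = (8.8598 + -2.8000, -2.5674 + 4.8497) = (6.0598, 2.2824)
link 3: phi[3] = -75 + 70 + 125 + 60 = 180 deg
  cos(180 deg) = -1.0000, sin(180 deg) = 0.0000
  joint[4] = (6.0598, 2.2824) + 11.9 * (-1.0000, 0.0000) = (6.0598 + -11.9000, 2.2824 + 0.0000) = (-5.8402, 2.2824)
End effector: (-5.8402, 2.2824)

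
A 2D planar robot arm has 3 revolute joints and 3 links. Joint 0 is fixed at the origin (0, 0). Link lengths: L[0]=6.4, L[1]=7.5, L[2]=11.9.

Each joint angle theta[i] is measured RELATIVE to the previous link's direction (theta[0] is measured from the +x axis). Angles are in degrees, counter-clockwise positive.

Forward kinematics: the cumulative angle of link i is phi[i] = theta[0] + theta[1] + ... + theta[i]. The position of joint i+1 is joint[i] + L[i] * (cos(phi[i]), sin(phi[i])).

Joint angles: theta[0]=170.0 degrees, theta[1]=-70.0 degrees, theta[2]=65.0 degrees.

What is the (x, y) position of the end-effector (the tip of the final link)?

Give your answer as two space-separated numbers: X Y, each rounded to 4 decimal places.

joint[0] = (0.0000, 0.0000)  (base)
link 0: phi[0] = 170 = 170 deg
  cos(170 deg) = -0.9848, sin(170 deg) = 0.1736
  joint[1] = (0.0000, 0.0000) + 6.4 * (-0.9848, 0.1736) = (0.0000 + -6.3028, 0.0000 + 1.1113) = (-6.3028, 1.1113)
link 1: phi[1] = 170 + -70 = 100 deg
  cos(100 deg) = -0.1736, sin(100 deg) = 0.9848
  joint[2] = (-6.3028, 1.1113) + 7.5 * (-0.1736, 0.9848) = (-6.3028 + -1.3024, 1.1113 + 7.3861) = (-7.6051, 8.4974)
link 2: phi[2] = 170 + -70 + 65 = 165 deg
  cos(165 deg) = -0.9659, sin(165 deg) = 0.2588
  joint[3] = (-7.6051, 8.4974) + 11.9 * (-0.9659, 0.2588) = (-7.6051 + -11.4945, 8.4974 + 3.0799) = (-19.0996, 11.5774)
End effector: (-19.0996, 11.5774)

Answer: -19.0996 11.5774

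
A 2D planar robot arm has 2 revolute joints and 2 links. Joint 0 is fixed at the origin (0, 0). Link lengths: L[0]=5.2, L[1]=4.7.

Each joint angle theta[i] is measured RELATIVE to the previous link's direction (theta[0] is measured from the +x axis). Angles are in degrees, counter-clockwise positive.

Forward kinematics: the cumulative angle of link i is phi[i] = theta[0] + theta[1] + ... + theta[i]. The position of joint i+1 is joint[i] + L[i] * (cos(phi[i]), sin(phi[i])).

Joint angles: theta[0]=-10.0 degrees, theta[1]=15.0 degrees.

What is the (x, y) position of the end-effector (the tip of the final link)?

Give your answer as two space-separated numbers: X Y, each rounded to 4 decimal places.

joint[0] = (0.0000, 0.0000)  (base)
link 0: phi[0] = -10 = -10 deg
  cos(-10 deg) = 0.9848, sin(-10 deg) = -0.1736
  joint[1] = (0.0000, 0.0000) + 5.2 * (0.9848, -0.1736) = (0.0000 + 5.1210, 0.0000 + -0.9030) = (5.1210, -0.9030)
link 1: phi[1] = -10 + 15 = 5 deg
  cos(5 deg) = 0.9962, sin(5 deg) = 0.0872
  joint[2] = (5.1210, -0.9030) + 4.7 * (0.9962, 0.0872) = (5.1210 + 4.6821, -0.9030 + 0.4096) = (9.8031, -0.4933)
End effector: (9.8031, -0.4933)

Answer: 9.8031 -0.4933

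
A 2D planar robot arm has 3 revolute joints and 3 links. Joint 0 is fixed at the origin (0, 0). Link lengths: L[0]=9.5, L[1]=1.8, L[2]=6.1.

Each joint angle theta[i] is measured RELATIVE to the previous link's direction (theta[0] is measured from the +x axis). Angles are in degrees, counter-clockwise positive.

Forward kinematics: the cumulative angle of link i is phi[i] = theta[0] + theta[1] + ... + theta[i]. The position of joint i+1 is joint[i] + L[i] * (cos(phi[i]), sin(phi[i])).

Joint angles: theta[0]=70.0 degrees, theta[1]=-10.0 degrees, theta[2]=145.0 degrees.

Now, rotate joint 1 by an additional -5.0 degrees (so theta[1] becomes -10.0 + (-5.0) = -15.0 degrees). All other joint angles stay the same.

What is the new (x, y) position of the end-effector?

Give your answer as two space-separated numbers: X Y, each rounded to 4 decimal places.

Answer: -1.4505 8.3152

Derivation:
joint[0] = (0.0000, 0.0000)  (base)
link 0: phi[0] = 70 = 70 deg
  cos(70 deg) = 0.3420, sin(70 deg) = 0.9397
  joint[1] = (0.0000, 0.0000) + 9.5 * (0.3420, 0.9397) = (0.0000 + 3.2492, 0.0000 + 8.9271) = (3.2492, 8.9271)
link 1: phi[1] = 70 + -15 = 55 deg
  cos(55 deg) = 0.5736, sin(55 deg) = 0.8192
  joint[2] = (3.2492, 8.9271) + 1.8 * (0.5736, 0.8192) = (3.2492 + 1.0324, 8.9271 + 1.4745) = (4.2816, 10.4016)
link 2: phi[2] = 70 + -15 + 145 = 200 deg
  cos(200 deg) = -0.9397, sin(200 deg) = -0.3420
  joint[3] = (4.2816, 10.4016) + 6.1 * (-0.9397, -0.3420) = (4.2816 + -5.7321, 10.4016 + -2.0863) = (-1.4505, 8.3152)
End effector: (-1.4505, 8.3152)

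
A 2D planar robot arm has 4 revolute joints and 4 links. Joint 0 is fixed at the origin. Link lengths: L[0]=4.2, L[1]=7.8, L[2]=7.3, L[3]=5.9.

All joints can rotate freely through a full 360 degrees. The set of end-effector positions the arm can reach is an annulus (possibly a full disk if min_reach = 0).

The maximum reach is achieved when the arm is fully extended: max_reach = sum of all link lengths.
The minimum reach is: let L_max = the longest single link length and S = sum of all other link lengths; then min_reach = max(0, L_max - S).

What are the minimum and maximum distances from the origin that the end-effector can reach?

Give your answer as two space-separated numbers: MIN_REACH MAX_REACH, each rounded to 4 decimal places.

Answer: 0.0000 25.2000

Derivation:
Link lengths: [4.2, 7.8, 7.3, 5.9]
max_reach = 4.2 + 7.8 + 7.3 + 5.9 = 25.2
L_max = max([4.2, 7.8, 7.3, 5.9]) = 7.8
S (sum of others) = 25.2 - 7.8 = 17.4
min_reach = max(0, 7.8 - 17.4) = max(0, -9.6) = 0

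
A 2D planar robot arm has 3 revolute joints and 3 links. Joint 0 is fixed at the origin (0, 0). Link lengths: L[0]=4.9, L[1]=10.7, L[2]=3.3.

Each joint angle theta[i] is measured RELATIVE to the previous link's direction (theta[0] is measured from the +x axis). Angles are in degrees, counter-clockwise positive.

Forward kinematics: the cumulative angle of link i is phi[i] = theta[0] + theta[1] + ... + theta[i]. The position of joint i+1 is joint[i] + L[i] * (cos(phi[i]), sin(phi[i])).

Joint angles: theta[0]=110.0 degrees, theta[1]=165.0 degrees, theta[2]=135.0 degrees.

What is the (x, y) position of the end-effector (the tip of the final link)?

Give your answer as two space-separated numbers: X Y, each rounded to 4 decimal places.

joint[0] = (0.0000, 0.0000)  (base)
link 0: phi[0] = 110 = 110 deg
  cos(110 deg) = -0.3420, sin(110 deg) = 0.9397
  joint[1] = (0.0000, 0.0000) + 4.9 * (-0.3420, 0.9397) = (0.0000 + -1.6759, 0.0000 + 4.6045) = (-1.6759, 4.6045)
link 1: phi[1] = 110 + 165 = 275 deg
  cos(275 deg) = 0.0872, sin(275 deg) = -0.9962
  joint[2] = (-1.6759, 4.6045) + 10.7 * (0.0872, -0.9962) = (-1.6759 + 0.9326, 4.6045 + -10.6593) = (-0.7433, -6.0548)
link 2: phi[2] = 110 + 165 + 135 = 410 deg
  cos(410 deg) = 0.6428, sin(410 deg) = 0.7660
  joint[3] = (-0.7433, -6.0548) + 3.3 * (0.6428, 0.7660) = (-0.7433 + 2.1212, -6.0548 + 2.5279) = (1.3779, -3.5268)
End effector: (1.3779, -3.5268)

Answer: 1.3779 -3.5268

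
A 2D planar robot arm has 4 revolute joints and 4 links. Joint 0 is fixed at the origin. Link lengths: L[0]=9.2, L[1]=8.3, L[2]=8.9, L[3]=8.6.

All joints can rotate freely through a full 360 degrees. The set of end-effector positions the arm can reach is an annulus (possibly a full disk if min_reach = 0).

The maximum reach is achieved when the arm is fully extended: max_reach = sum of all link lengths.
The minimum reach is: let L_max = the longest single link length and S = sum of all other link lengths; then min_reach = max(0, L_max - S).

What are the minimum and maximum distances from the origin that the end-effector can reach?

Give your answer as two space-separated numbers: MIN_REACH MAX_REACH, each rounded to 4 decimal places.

Link lengths: [9.2, 8.3, 8.9, 8.6]
max_reach = 9.2 + 8.3 + 8.9 + 8.6 = 35
L_max = max([9.2, 8.3, 8.9, 8.6]) = 9.2
S (sum of others) = 35 - 9.2 = 25.8
min_reach = max(0, 9.2 - 25.8) = max(0, -16.6) = 0

Answer: 0.0000 35.0000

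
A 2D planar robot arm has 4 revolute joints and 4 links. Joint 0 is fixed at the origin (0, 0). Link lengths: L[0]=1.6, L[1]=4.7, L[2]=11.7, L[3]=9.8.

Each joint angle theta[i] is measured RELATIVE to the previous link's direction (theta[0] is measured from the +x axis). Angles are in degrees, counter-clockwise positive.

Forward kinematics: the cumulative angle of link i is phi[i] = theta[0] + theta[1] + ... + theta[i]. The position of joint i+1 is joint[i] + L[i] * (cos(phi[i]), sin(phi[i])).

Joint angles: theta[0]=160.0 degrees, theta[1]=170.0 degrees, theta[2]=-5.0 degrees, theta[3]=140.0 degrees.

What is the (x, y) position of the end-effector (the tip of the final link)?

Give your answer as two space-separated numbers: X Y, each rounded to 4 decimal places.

Answer: 9.6145 0.9525

Derivation:
joint[0] = (0.0000, 0.0000)  (base)
link 0: phi[0] = 160 = 160 deg
  cos(160 deg) = -0.9397, sin(160 deg) = 0.3420
  joint[1] = (0.0000, 0.0000) + 1.6 * (-0.9397, 0.3420) = (0.0000 + -1.5035, 0.0000 + 0.5472) = (-1.5035, 0.5472)
link 1: phi[1] = 160 + 170 = 330 deg
  cos(330 deg) = 0.8660, sin(330 deg) = -0.5000
  joint[2] = (-1.5035, 0.5472) + 4.7 * (0.8660, -0.5000) = (-1.5035 + 4.0703, 0.5472 + -2.3500) = (2.5668, -1.8028)
link 2: phi[2] = 160 + 170 + -5 = 325 deg
  cos(325 deg) = 0.8192, sin(325 deg) = -0.5736
  joint[3] = (2.5668, -1.8028) + 11.7 * (0.8192, -0.5736) = (2.5668 + 9.5841, -1.8028 + -6.7108) = (12.1509, -8.5136)
link 3: phi[3] = 160 + 170 + -5 + 140 = 465 deg
  cos(465 deg) = -0.2588, sin(465 deg) = 0.9659
  joint[4] = (12.1509, -8.5136) + 9.8 * (-0.2588, 0.9659) = (12.1509 + -2.5364, -8.5136 + 9.4661) = (9.6145, 0.9525)
End effector: (9.6145, 0.9525)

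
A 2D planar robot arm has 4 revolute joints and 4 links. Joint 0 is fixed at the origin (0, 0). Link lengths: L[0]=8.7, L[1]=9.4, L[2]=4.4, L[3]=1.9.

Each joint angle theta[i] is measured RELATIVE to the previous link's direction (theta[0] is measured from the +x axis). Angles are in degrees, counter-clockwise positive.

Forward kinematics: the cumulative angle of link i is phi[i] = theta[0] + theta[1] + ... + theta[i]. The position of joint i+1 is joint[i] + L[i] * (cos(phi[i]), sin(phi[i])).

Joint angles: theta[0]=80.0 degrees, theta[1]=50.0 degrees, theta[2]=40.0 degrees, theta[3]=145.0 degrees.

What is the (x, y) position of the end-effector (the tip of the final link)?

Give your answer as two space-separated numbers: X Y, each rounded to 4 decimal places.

joint[0] = (0.0000, 0.0000)  (base)
link 0: phi[0] = 80 = 80 deg
  cos(80 deg) = 0.1736, sin(80 deg) = 0.9848
  joint[1] = (0.0000, 0.0000) + 8.7 * (0.1736, 0.9848) = (0.0000 + 1.5107, 0.0000 + 8.5678) = (1.5107, 8.5678)
link 1: phi[1] = 80 + 50 = 130 deg
  cos(130 deg) = -0.6428, sin(130 deg) = 0.7660
  joint[2] = (1.5107, 8.5678) + 9.4 * (-0.6428, 0.7660) = (1.5107 + -6.0422, 8.5678 + 7.2008) = (-4.5315, 15.7686)
link 2: phi[2] = 80 + 50 + 40 = 170 deg
  cos(170 deg) = -0.9848, sin(170 deg) = 0.1736
  joint[3] = (-4.5315, 15.7686) + 4.4 * (-0.9848, 0.1736) = (-4.5315 + -4.3332, 15.7686 + 0.7641) = (-8.8646, 16.5327)
link 3: phi[3] = 80 + 50 + 40 + 145 = 315 deg
  cos(315 deg) = 0.7071, sin(315 deg) = -0.7071
  joint[4] = (-8.8646, 16.5327) + 1.9 * (0.7071, -0.7071) = (-8.8646 + 1.3435, 16.5327 + -1.3435) = (-7.5211, 15.1892)
End effector: (-7.5211, 15.1892)

Answer: -7.5211 15.1892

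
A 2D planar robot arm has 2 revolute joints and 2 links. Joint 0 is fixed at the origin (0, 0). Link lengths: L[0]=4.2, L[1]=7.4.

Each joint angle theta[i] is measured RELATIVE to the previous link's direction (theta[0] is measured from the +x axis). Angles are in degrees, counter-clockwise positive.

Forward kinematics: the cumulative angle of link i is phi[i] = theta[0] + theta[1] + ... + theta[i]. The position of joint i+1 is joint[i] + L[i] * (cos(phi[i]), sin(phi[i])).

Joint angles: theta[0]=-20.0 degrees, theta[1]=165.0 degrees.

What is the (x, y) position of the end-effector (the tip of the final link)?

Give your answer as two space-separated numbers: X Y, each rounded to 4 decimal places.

Answer: -2.1150 2.8080

Derivation:
joint[0] = (0.0000, 0.0000)  (base)
link 0: phi[0] = -20 = -20 deg
  cos(-20 deg) = 0.9397, sin(-20 deg) = -0.3420
  joint[1] = (0.0000, 0.0000) + 4.2 * (0.9397, -0.3420) = (0.0000 + 3.9467, 0.0000 + -1.4365) = (3.9467, -1.4365)
link 1: phi[1] = -20 + 165 = 145 deg
  cos(145 deg) = -0.8192, sin(145 deg) = 0.5736
  joint[2] = (3.9467, -1.4365) + 7.4 * (-0.8192, 0.5736) = (3.9467 + -6.0617, -1.4365 + 4.2445) = (-2.1150, 2.8080)
End effector: (-2.1150, 2.8080)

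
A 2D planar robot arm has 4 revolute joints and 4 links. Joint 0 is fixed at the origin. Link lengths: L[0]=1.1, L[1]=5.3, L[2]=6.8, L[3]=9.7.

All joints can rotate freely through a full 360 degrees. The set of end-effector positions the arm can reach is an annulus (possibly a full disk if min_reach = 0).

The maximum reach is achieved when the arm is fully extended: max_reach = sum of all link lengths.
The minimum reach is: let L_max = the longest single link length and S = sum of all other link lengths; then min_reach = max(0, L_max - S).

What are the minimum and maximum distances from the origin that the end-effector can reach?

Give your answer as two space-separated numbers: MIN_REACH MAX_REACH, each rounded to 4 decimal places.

Answer: 0.0000 22.9000

Derivation:
Link lengths: [1.1, 5.3, 6.8, 9.7]
max_reach = 1.1 + 5.3 + 6.8 + 9.7 = 22.9
L_max = max([1.1, 5.3, 6.8, 9.7]) = 9.7
S (sum of others) = 22.9 - 9.7 = 13.2
min_reach = max(0, 9.7 - 13.2) = max(0, -3.5) = 0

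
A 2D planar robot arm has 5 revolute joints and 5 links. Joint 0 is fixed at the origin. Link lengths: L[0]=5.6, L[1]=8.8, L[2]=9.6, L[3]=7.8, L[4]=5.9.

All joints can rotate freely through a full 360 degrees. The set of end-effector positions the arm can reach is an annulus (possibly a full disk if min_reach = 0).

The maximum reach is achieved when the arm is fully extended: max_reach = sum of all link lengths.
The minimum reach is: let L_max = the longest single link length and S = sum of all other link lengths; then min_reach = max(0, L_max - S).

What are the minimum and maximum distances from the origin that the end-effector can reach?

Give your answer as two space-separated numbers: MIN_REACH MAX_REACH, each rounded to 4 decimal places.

Link lengths: [5.6, 8.8, 9.6, 7.8, 5.9]
max_reach = 5.6 + 8.8 + 9.6 + 7.8 + 5.9 = 37.7
L_max = max([5.6, 8.8, 9.6, 7.8, 5.9]) = 9.6
S (sum of others) = 37.7 - 9.6 = 28.1
min_reach = max(0, 9.6 - 28.1) = max(0, -18.5) = 0

Answer: 0.0000 37.7000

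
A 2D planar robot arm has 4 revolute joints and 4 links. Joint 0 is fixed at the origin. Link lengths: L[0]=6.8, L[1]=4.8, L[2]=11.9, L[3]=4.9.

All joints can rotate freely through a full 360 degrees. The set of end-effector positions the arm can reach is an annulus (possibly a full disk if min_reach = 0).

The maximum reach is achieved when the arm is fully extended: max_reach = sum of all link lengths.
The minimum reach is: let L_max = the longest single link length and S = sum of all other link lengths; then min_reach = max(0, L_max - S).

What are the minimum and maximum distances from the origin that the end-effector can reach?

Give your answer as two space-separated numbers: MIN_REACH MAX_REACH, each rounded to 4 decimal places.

Link lengths: [6.8, 4.8, 11.9, 4.9]
max_reach = 6.8 + 4.8 + 11.9 + 4.9 = 28.4
L_max = max([6.8, 4.8, 11.9, 4.9]) = 11.9
S (sum of others) = 28.4 - 11.9 = 16.5
min_reach = max(0, 11.9 - 16.5) = max(0, -4.6) = 0

Answer: 0.0000 28.4000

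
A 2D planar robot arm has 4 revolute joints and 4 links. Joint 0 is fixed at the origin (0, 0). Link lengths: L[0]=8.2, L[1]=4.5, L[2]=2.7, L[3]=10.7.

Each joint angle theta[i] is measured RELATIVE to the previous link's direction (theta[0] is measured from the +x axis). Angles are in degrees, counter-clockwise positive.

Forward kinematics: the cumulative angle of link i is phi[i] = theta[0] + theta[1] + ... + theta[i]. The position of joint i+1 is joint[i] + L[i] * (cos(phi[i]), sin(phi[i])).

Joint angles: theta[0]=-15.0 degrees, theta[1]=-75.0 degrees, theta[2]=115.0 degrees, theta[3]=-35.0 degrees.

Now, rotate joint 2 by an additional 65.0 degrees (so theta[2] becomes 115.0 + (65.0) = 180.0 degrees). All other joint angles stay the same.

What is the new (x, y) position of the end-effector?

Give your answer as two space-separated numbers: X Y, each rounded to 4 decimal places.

joint[0] = (0.0000, 0.0000)  (base)
link 0: phi[0] = -15 = -15 deg
  cos(-15 deg) = 0.9659, sin(-15 deg) = -0.2588
  joint[1] = (0.0000, 0.0000) + 8.2 * (0.9659, -0.2588) = (0.0000 + 7.9206, 0.0000 + -2.1223) = (7.9206, -2.1223)
link 1: phi[1] = -15 + -75 = -90 deg
  cos(-90 deg) = 0.0000, sin(-90 deg) = -1.0000
  joint[2] = (7.9206, -2.1223) + 4.5 * (0.0000, -1.0000) = (7.9206 + 0.0000, -2.1223 + -4.5000) = (7.9206, -6.6223)
link 2: phi[2] = -15 + -75 + 180 = 90 deg
  cos(90 deg) = 0.0000, sin(90 deg) = 1.0000
  joint[3] = (7.9206, -6.6223) + 2.7 * (0.0000, 1.0000) = (7.9206 + 0.0000, -6.6223 + 2.7000) = (7.9206, -3.9223)
link 3: phi[3] = -15 + -75 + 180 + -35 = 55 deg
  cos(55 deg) = 0.5736, sin(55 deg) = 0.8192
  joint[4] = (7.9206, -3.9223) + 10.7 * (0.5736, 0.8192) = (7.9206 + 6.1373, -3.9223 + 8.7649) = (14.0579, 4.8426)
End effector: (14.0579, 4.8426)

Answer: 14.0579 4.8426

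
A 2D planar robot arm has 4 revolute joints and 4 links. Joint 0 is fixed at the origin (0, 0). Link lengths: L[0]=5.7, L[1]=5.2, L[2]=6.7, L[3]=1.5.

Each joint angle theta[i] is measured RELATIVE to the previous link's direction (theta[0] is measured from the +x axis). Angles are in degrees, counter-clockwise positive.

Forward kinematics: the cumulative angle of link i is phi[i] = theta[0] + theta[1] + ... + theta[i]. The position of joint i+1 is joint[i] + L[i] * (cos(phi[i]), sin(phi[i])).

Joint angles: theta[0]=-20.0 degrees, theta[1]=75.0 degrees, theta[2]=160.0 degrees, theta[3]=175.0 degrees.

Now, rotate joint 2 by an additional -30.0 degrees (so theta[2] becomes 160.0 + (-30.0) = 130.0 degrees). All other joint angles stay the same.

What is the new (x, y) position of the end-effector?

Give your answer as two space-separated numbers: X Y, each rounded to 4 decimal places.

joint[0] = (0.0000, 0.0000)  (base)
link 0: phi[0] = -20 = -20 deg
  cos(-20 deg) = 0.9397, sin(-20 deg) = -0.3420
  joint[1] = (0.0000, 0.0000) + 5.7 * (0.9397, -0.3420) = (0.0000 + 5.3562, 0.0000 + -1.9495) = (5.3562, -1.9495)
link 1: phi[1] = -20 + 75 = 55 deg
  cos(55 deg) = 0.5736, sin(55 deg) = 0.8192
  joint[2] = (5.3562, -1.9495) + 5.2 * (0.5736, 0.8192) = (5.3562 + 2.9826, -1.9495 + 4.2596) = (8.3388, 2.3101)
link 2: phi[2] = -20 + 75 + 130 = 185 deg
  cos(185 deg) = -0.9962, sin(185 deg) = -0.0872
  joint[3] = (8.3388, 2.3101) + 6.7 * (-0.9962, -0.0872) = (8.3388 + -6.6745, 2.3101 + -0.5839) = (1.6643, 1.7261)
link 3: phi[3] = -20 + 75 + 130 + 175 = 360 deg
  cos(360 deg) = 1.0000, sin(360 deg) = -0.0000
  joint[4] = (1.6643, 1.7261) + 1.5 * (1.0000, -0.0000) = (1.6643 + 1.5000, 1.7261 + -0.0000) = (3.1643, 1.7261)
End effector: (3.1643, 1.7261)

Answer: 3.1643 1.7261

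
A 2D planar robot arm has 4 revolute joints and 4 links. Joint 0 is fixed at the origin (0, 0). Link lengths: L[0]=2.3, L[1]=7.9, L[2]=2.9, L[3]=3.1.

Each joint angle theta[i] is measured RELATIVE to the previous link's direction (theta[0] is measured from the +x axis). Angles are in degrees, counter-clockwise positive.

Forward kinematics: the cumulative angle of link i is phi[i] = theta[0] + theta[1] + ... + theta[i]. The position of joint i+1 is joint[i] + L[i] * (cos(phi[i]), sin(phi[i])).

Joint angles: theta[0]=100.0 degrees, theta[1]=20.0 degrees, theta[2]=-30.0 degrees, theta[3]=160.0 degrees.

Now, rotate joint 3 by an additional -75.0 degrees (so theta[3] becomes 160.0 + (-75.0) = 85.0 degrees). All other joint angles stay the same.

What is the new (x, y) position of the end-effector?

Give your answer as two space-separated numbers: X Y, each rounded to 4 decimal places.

joint[0] = (0.0000, 0.0000)  (base)
link 0: phi[0] = 100 = 100 deg
  cos(100 deg) = -0.1736, sin(100 deg) = 0.9848
  joint[1] = (0.0000, 0.0000) + 2.3 * (-0.1736, 0.9848) = (0.0000 + -0.3994, 0.0000 + 2.2651) = (-0.3994, 2.2651)
link 1: phi[1] = 100 + 20 = 120 deg
  cos(120 deg) = -0.5000, sin(120 deg) = 0.8660
  joint[2] = (-0.3994, 2.2651) + 7.9 * (-0.5000, 0.8660) = (-0.3994 + -3.9500, 2.2651 + 6.8416) = (-4.3494, 9.1067)
link 2: phi[2] = 100 + 20 + -30 = 90 deg
  cos(90 deg) = 0.0000, sin(90 deg) = 1.0000
  joint[3] = (-4.3494, 9.1067) + 2.9 * (0.0000, 1.0000) = (-4.3494 + 0.0000, 9.1067 + 2.9000) = (-4.3494, 12.0067)
link 3: phi[3] = 100 + 20 + -30 + 85 = 175 deg
  cos(175 deg) = -0.9962, sin(175 deg) = 0.0872
  joint[4] = (-4.3494, 12.0067) + 3.1 * (-0.9962, 0.0872) = (-4.3494 + -3.0882, 12.0067 + 0.2702) = (-7.4376, 12.2768)
End effector: (-7.4376, 12.2768)

Answer: -7.4376 12.2768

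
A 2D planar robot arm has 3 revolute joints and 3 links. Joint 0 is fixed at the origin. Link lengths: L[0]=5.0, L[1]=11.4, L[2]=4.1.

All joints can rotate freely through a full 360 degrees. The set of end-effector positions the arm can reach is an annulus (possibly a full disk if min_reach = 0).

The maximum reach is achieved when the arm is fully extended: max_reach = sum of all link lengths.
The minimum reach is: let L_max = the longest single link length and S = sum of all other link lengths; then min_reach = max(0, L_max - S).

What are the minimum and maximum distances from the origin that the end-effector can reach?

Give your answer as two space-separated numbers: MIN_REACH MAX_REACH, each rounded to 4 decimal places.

Answer: 2.3000 20.5000

Derivation:
Link lengths: [5.0, 11.4, 4.1]
max_reach = 5 + 11.4 + 4.1 = 20.5
L_max = max([5.0, 11.4, 4.1]) = 11.4
S (sum of others) = 20.5 - 11.4 = 9.1
min_reach = max(0, 11.4 - 9.1) = max(0, 2.3) = 2.3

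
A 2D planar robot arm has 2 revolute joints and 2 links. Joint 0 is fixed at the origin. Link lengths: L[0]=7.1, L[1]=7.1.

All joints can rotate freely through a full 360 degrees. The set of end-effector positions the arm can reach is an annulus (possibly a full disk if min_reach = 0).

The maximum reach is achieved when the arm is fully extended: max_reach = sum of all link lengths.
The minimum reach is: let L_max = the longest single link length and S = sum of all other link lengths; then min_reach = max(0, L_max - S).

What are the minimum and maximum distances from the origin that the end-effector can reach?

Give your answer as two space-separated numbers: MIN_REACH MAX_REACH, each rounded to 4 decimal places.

Link lengths: [7.1, 7.1]
max_reach = 7.1 + 7.1 = 14.2
L_max = max([7.1, 7.1]) = 7.1
S (sum of others) = 14.2 - 7.1 = 7.1
min_reach = max(0, 7.1 - 7.1) = max(0, 0) = 0

Answer: 0.0000 14.2000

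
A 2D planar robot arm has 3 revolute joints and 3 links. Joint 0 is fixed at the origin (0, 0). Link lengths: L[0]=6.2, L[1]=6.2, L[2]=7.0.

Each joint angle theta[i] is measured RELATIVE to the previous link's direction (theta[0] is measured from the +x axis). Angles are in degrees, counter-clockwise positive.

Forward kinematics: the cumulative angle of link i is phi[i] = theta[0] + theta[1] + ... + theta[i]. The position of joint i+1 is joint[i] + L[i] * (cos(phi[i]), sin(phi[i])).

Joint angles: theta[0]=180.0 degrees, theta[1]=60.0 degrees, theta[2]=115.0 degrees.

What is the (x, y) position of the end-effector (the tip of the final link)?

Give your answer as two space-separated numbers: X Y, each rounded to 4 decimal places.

Answer: -2.3266 -5.9794

Derivation:
joint[0] = (0.0000, 0.0000)  (base)
link 0: phi[0] = 180 = 180 deg
  cos(180 deg) = -1.0000, sin(180 deg) = 0.0000
  joint[1] = (0.0000, 0.0000) + 6.2 * (-1.0000, 0.0000) = (0.0000 + -6.2000, 0.0000 + 0.0000) = (-6.2000, 0.0000)
link 1: phi[1] = 180 + 60 = 240 deg
  cos(240 deg) = -0.5000, sin(240 deg) = -0.8660
  joint[2] = (-6.2000, 0.0000) + 6.2 * (-0.5000, -0.8660) = (-6.2000 + -3.1000, 0.0000 + -5.3694) = (-9.3000, -5.3694)
link 2: phi[2] = 180 + 60 + 115 = 355 deg
  cos(355 deg) = 0.9962, sin(355 deg) = -0.0872
  joint[3] = (-9.3000, -5.3694) + 7 * (0.9962, -0.0872) = (-9.3000 + 6.9734, -5.3694 + -0.6101) = (-2.3266, -5.9794)
End effector: (-2.3266, -5.9794)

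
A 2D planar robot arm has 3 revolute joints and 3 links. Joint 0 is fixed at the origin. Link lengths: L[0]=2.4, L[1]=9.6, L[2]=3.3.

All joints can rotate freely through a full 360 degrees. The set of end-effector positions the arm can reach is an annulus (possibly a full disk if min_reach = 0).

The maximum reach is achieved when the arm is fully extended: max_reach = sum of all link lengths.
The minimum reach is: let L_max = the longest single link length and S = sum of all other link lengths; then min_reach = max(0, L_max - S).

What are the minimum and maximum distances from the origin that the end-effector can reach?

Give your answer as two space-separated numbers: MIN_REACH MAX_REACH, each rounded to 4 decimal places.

Link lengths: [2.4, 9.6, 3.3]
max_reach = 2.4 + 9.6 + 3.3 = 15.3
L_max = max([2.4, 9.6, 3.3]) = 9.6
S (sum of others) = 15.3 - 9.6 = 5.7
min_reach = max(0, 9.6 - 5.7) = max(0, 3.9) = 3.9

Answer: 3.9000 15.3000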